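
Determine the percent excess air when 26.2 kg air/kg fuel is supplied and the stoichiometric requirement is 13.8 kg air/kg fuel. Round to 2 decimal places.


Excess air = actual - stoichiometric = 26.2 - 13.8 = 12.40 kg/kg fuel
Excess air % = (excess / stoich) * 100 = (12.40 / 13.8) * 100 = 89.86%


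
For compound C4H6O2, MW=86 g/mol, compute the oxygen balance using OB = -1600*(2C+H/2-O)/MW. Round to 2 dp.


OB = -1600 * (2C + H/2 - O) / MW
Inner = 2*4 + 6/2 - 2 = 9.00
OB = -1600 * 9.00 / 86 = -167.44%


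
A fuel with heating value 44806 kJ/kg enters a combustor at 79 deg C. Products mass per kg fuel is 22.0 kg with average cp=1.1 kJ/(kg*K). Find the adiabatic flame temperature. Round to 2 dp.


T_ad = T_in + Hc / (m_p * cp)
Denominator = 22.0 * 1.1 = 24.2000
Temperature rise = 44806 / 24.2000 = 1851.49 K
T_ad = 79 + 1851.49 = 1930.49 deg C


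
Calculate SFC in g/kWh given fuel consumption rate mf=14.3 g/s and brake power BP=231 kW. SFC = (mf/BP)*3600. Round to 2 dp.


SFC = (mf / BP) * 3600
Rate = 14.3 / 231 = 0.061905 g/(s*kW)
SFC = 0.061905 * 3600 = 222.86 g/kWh


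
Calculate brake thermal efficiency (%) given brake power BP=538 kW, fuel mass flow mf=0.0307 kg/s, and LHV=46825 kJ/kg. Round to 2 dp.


eta_BTE = (BP / (mf * LHV)) * 100
Denominator = 0.0307 * 46825 = 1437.5275 kW
eta_BTE = (538 / 1437.5275) * 100 = 37.43%


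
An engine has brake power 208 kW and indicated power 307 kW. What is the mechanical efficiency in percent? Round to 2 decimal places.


eta_mech = (BP / IP) * 100
Ratio = 208 / 307 = 0.6775
eta_mech = 0.6775 * 100 = 67.75%


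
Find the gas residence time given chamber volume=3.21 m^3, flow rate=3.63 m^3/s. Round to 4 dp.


tau = V / Q_flow
tau = 3.21 / 3.63 = 0.8843 s


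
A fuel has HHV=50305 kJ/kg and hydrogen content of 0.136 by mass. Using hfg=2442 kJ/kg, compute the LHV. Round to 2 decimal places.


LHV = HHV - hfg * 9 * H
Water correction = 2442 * 9 * 0.136 = 2989.008 kJ/kg
LHV = 50305 - 2989.008 = 47315.99 kJ/kg


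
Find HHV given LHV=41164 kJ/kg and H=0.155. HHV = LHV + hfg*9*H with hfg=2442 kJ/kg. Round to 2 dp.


HHV = LHV + hfg * 9 * H
Water addition = 2442 * 9 * 0.155 = 3406.590 kJ/kg
HHV = 41164 + 3406.590 = 44570.59 kJ/kg


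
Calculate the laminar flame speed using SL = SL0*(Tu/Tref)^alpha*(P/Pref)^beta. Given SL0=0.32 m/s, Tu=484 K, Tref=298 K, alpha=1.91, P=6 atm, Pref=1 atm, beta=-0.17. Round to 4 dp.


SL = SL0 * (Tu/Tref)^alpha * (P/Pref)^beta
T ratio = 484/298 = 1.62416107
(T ratio)^alpha = 1.62416107^1.91 = 2.525234
(P/Pref)^beta = 6^(-0.17) = 0.737419
SL = 0.32 * 2.525234 * 0.737419 = 0.5959 m/s


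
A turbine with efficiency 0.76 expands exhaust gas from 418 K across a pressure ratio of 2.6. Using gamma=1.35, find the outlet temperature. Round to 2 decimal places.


T_out = T_in * (1 - eta * (1 - PR^(-(gamma-1)/gamma)))
Exponent = -(1.35-1)/1.35 = -0.25925926
PR^exp = 2.6^(-0.25925926) = 0.78057442
Factor = 1 - 0.76*(1 - 0.78057442) = 0.83323656
T_out = 418 * 0.83323656 = 348.29 K


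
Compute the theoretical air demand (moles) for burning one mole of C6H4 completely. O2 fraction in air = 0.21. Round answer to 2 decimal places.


Balanced combustion: C6H4 + 7 O2 -> 6 CO2 + 2 H2O
O2 needed = C + H/4 = 6 + 4/4 = 7.00 moles
Air moles = O2 / 0.21 = 7.00 / 0.21 = 33.33 moles air


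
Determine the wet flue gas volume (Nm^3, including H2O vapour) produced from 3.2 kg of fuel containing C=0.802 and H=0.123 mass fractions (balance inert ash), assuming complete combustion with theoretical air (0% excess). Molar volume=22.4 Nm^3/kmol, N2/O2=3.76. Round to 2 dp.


Per kg fuel: CO2 = (C/12 kmol)*22.4 = (0.802/12)*22.4 = 1.49707 Nm^3
Per kg fuel: H2O = (H/2 kmol)*22.4 = (0.123/2)*22.4 = 1.37760 Nm^3
O2 needed per kg fuel = C/12 + H/4 = 0.802/12 + 0.123/4 = 0.09758333 kmol
Per kg fuel: N2 = O2*3.76*22.4 = 0.09758333*3.76*22.4 = 8.21886 Nm^3
Total per kg = 1.49707 + 1.37760 + 8.21886 = 11.09353 Nm^3
Total = 11.09353 * 3.2 = 35.50 Nm^3


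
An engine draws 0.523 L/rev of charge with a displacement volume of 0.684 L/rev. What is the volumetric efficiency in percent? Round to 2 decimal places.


eta_v = (V_actual / V_disp) * 100
Ratio = 0.523 / 0.684 = 0.7646
eta_v = 0.7646 * 100 = 76.46%


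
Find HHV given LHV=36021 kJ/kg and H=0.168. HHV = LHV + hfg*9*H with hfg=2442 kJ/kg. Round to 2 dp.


HHV = LHV + hfg * 9 * H
Water addition = 2442 * 9 * 0.168 = 3692.304 kJ/kg
HHV = 36021 + 3692.304 = 39713.30 kJ/kg


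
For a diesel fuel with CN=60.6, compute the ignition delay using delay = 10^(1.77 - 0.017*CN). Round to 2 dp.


delay = 10^(1.77 - 0.017*CN)
Exponent = 1.77 - 0.017*60.6 = 0.7398
delay = 10^0.7398 = 5.49 ms


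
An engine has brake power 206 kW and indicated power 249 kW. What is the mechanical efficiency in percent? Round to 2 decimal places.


eta_mech = (BP / IP) * 100
Ratio = 206 / 249 = 0.8273
eta_mech = 0.8273 * 100 = 82.73%


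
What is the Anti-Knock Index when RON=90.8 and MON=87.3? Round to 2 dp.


AKI = (RON + MON) / 2
AKI = (90.8 + 87.3) / 2
AKI = 178.1 / 2 = 89.05


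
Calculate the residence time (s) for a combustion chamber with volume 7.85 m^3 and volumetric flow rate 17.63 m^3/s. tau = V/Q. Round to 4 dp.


tau = V / Q_flow
tau = 7.85 / 17.63 = 0.4453 s


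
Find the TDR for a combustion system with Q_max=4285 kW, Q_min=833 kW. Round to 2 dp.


TDR = Q_max / Q_min
TDR = 4285 / 833 = 5.14


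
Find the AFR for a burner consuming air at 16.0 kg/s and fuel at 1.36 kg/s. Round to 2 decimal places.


AFR = m_air / m_fuel
AFR = 16.0 / 1.36 = 11.76


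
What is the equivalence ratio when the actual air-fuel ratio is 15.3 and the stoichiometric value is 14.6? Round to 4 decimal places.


phi = AFR_stoich / AFR_actual
phi = 14.6 / 15.3 = 0.9542


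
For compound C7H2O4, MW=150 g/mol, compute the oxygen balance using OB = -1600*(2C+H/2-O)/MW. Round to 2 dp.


OB = -1600 * (2C + H/2 - O) / MW
Inner = 2*7 + 2/2 - 4 = 11.00
OB = -1600 * 11.00 / 150 = -117.33%


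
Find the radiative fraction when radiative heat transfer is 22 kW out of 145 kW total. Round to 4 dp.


f_rad = Q_rad / Q_total
f_rad = 22 / 145 = 0.1517


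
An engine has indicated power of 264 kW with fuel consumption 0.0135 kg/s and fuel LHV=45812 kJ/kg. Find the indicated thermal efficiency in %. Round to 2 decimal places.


eta_ith = (IP / (mf * LHV)) * 100
Denominator = 0.0135 * 45812 = 618.4620 kW
eta_ith = (264 / 618.4620) * 100 = 42.69%


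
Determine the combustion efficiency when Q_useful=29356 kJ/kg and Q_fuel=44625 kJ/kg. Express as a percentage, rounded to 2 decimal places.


Efficiency = (Q_useful / Q_fuel) * 100
Efficiency = (29356 / 44625) * 100
Efficiency = 0.6578 * 100 = 65.78%


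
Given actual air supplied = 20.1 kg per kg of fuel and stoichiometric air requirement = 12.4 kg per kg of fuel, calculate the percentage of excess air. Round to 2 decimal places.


Excess air = actual - stoichiometric = 20.1 - 12.4 = 7.70 kg/kg fuel
Excess air % = (excess / stoich) * 100 = (7.70 / 12.4) * 100 = 62.10%


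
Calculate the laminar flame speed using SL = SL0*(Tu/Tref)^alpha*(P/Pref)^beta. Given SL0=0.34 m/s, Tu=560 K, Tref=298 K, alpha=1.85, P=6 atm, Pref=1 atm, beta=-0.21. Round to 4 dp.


SL = SL0 * (Tu/Tref)^alpha * (P/Pref)^beta
T ratio = 560/298 = 1.87919463
(T ratio)^alpha = 1.87919463^1.85 = 3.212534
(P/Pref)^beta = 6^(-0.21) = 0.686417
SL = 0.34 * 3.212534 * 0.686417 = 0.7497 m/s


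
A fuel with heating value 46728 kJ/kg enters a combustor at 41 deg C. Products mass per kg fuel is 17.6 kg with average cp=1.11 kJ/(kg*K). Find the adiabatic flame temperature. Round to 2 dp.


T_ad = T_in + Hc / (m_p * cp)
Denominator = 17.6 * 1.11 = 19.5360
Temperature rise = 46728 / 19.5360 = 2391.89 K
T_ad = 41 + 2391.89 = 2432.89 deg C


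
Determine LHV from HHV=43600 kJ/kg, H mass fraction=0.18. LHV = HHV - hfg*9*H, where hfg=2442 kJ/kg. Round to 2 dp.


LHV = HHV - hfg * 9 * H
Water correction = 2442 * 9 * 0.18 = 3956.040 kJ/kg
LHV = 43600 - 3956.040 = 39643.96 kJ/kg


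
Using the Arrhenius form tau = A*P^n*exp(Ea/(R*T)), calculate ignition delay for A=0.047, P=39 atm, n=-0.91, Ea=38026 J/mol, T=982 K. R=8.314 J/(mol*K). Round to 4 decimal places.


tau = A * P^n * exp(Ea/(R*T))
P^n = 39^(-0.91) = 0.03565588
Ea/(R*T) = 38026/(8.314*982) = 4.657567
exp(Ea/(R*T)) = 105.379410
tau = 0.047 * 0.03565588 * 105.379410 = 0.1766 ms


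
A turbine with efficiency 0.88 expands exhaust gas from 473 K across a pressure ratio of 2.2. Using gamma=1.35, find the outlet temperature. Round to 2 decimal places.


T_out = T_in * (1 - eta * (1 - PR^(-(gamma-1)/gamma)))
Exponent = -(1.35-1)/1.35 = -0.25925926
PR^exp = 2.2^(-0.25925926) = 0.81512413
Factor = 1 - 0.88*(1 - 0.81512413) = 0.83730923
T_out = 473 * 0.83730923 = 396.05 K


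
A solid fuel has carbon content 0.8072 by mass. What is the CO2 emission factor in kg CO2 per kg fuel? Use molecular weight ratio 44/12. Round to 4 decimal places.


EF = C_frac * (M_CO2 / M_C)
EF = 0.8072 * (44/12)
EF = 0.8072 * 3.666667 = 2.9597 kg_CO2/kg_fuel


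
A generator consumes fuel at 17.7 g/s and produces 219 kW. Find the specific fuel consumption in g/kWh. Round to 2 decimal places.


SFC = (mf / BP) * 3600
Rate = 17.7 / 219 = 0.080822 g/(s*kW)
SFC = 0.080822 * 3600 = 290.96 g/kWh


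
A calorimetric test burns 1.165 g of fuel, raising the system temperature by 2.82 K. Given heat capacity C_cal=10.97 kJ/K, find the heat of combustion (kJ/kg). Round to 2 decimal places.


Hc = C_cal * delta_T / m_fuel
Q_released = 10.97 * 2.82 = 30.9354 kJ
m_fuel = 1.165 g = 1.165/1000 kg = 0.001165 kg
Hc = 30.9354 / 0.001165 = 26553.99 kJ/kg


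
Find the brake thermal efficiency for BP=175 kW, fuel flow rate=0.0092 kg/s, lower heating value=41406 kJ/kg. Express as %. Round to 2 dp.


eta_BTE = (BP / (mf * LHV)) * 100
Denominator = 0.0092 * 41406 = 380.9352 kW
eta_BTE = (175 / 380.9352) * 100 = 45.94%


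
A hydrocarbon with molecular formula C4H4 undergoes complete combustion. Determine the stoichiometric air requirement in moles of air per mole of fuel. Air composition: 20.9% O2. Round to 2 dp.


Balanced combustion: C4H4 + 5 O2 -> 4 CO2 + 2 H2O
O2 needed = C + H/4 = 4 + 4/4 = 5.00 moles
Air moles = O2 / 0.209 = 5.00 / 0.209 = 23.92 moles air


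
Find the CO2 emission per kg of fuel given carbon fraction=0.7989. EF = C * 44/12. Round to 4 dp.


EF = C_frac * (M_CO2 / M_C)
EF = 0.7989 * (44/12)
EF = 0.7989 * 3.666667 = 2.9293 kg_CO2/kg_fuel


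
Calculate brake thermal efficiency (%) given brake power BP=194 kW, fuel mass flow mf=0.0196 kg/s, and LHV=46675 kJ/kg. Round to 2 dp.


eta_BTE = (BP / (mf * LHV)) * 100
Denominator = 0.0196 * 46675 = 914.8300 kW
eta_BTE = (194 / 914.8300) * 100 = 21.21%


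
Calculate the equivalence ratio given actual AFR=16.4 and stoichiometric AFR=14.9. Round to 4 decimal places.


phi = AFR_stoich / AFR_actual
phi = 14.9 / 16.4 = 0.9085


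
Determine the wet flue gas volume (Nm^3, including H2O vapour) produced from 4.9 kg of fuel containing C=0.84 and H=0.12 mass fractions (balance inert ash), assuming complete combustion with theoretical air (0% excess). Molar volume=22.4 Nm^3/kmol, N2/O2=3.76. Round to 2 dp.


Per kg fuel: CO2 = (C/12 kmol)*22.4 = (0.84/12)*22.4 = 1.56800 Nm^3
Per kg fuel: H2O = (H/2 kmol)*22.4 = (0.12/2)*22.4 = 1.34400 Nm^3
O2 needed per kg fuel = C/12 + H/4 = 0.84/12 + 0.12/4 = 0.10000000 kmol
Per kg fuel: N2 = O2*3.76*22.4 = 0.10000000*3.76*22.4 = 8.42240 Nm^3
Total per kg = 1.56800 + 1.34400 + 8.42240 = 11.33440 Nm^3
Total = 11.33440 * 4.9 = 55.54 Nm^3


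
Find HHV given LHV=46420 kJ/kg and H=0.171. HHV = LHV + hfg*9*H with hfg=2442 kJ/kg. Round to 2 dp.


HHV = LHV + hfg * 9 * H
Water addition = 2442 * 9 * 0.171 = 3758.238 kJ/kg
HHV = 46420 + 3758.238 = 50178.24 kJ/kg


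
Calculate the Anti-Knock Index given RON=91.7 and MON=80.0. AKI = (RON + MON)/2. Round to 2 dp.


AKI = (RON + MON) / 2
AKI = (91.7 + 80.0) / 2
AKI = 171.7 / 2 = 85.85


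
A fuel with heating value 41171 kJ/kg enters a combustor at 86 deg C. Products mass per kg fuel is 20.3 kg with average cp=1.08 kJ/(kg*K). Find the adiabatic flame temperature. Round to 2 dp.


T_ad = T_in + Hc / (m_p * cp)
Denominator = 20.3 * 1.08 = 21.9240
Temperature rise = 41171 / 21.9240 = 1877.90 K
T_ad = 86 + 1877.90 = 1963.90 deg C


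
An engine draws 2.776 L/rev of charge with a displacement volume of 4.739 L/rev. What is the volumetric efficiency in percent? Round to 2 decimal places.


eta_v = (V_actual / V_disp) * 100
Ratio = 2.776 / 4.739 = 0.5858
eta_v = 0.5858 * 100 = 58.58%


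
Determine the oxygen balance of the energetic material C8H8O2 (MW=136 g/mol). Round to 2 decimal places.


OB = -1600 * (2C + H/2 - O) / MW
Inner = 2*8 + 8/2 - 2 = 18.00
OB = -1600 * 18.00 / 136 = -211.76%


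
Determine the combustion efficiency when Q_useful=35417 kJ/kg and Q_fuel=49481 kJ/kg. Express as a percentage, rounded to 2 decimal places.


Efficiency = (Q_useful / Q_fuel) * 100
Efficiency = (35417 / 49481) * 100
Efficiency = 0.7158 * 100 = 71.58%


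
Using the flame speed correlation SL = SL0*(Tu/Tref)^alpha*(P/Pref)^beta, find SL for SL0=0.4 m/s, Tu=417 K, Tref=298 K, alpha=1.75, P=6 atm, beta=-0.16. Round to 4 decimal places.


SL = SL0 * (Tu/Tref)^alpha * (P/Pref)^beta
T ratio = 417/298 = 1.39932886
(T ratio)^alpha = 1.39932886^1.75 = 1.800361
(P/Pref)^beta = 6^(-0.16) = 0.750751
SL = 0.4 * 1.800361 * 0.750751 = 0.5406 m/s


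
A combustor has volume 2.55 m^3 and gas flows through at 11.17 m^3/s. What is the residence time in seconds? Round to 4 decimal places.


tau = V / Q_flow
tau = 2.55 / 11.17 = 0.2283 s


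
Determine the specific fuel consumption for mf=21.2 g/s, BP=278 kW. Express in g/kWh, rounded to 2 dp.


SFC = (mf / BP) * 3600
Rate = 21.2 / 278 = 0.076259 g/(s*kW)
SFC = 0.076259 * 3600 = 274.53 g/kWh


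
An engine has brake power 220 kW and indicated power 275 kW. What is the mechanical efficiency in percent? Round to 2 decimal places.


eta_mech = (BP / IP) * 100
Ratio = 220 / 275 = 0.8000
eta_mech = 0.8000 * 100 = 80.00%


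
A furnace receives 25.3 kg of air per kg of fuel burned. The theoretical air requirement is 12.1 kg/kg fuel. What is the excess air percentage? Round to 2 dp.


Excess air = actual - stoichiometric = 25.3 - 12.1 = 13.20 kg/kg fuel
Excess air % = (excess / stoich) * 100 = (13.20 / 12.1) * 100 = 109.09%


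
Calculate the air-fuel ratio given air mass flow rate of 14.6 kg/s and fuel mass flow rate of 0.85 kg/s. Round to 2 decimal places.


AFR = m_air / m_fuel
AFR = 14.6 / 0.85 = 17.18


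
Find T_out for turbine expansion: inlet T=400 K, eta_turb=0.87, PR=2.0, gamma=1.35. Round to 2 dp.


T_out = T_in * (1 - eta * (1 - PR^(-(gamma-1)/gamma)))
Exponent = -(1.35-1)/1.35 = -0.25925926
PR^exp = 2.0^(-0.25925926) = 0.83551680
Factor = 1 - 0.87*(1 - 0.83551680) = 0.85689962
T_out = 400 * 0.85689962 = 342.76 K


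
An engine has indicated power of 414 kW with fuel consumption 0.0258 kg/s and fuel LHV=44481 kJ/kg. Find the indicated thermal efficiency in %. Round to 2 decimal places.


eta_ith = (IP / (mf * LHV)) * 100
Denominator = 0.0258 * 44481 = 1147.6098 kW
eta_ith = (414 / 1147.6098) * 100 = 36.07%


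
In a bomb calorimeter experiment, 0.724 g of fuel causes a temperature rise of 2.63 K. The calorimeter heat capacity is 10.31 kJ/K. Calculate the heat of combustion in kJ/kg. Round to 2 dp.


Hc = C_cal * delta_T / m_fuel
Q_released = 10.31 * 2.63 = 27.1153 kJ
m_fuel = 0.724 g = 0.724/1000 kg = 0.000724 kg
Hc = 27.1153 / 0.000724 = 37452.07 kJ/kg


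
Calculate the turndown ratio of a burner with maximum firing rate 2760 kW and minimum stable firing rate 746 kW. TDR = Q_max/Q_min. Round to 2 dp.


TDR = Q_max / Q_min
TDR = 2760 / 746 = 3.70


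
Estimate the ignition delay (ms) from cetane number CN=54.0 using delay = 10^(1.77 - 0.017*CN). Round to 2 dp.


delay = 10^(1.77 - 0.017*CN)
Exponent = 1.77 - 0.017*54.0 = 0.8520
delay = 10^0.8520 = 7.11 ms


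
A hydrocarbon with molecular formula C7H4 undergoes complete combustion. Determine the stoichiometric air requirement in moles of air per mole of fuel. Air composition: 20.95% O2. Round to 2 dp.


Balanced combustion: C7H4 + 8 O2 -> 7 CO2 + 2 H2O
O2 needed = C + H/4 = 7 + 4/4 = 8.00 moles
Air moles = O2 / 0.2095 = 8.00 / 0.2095 = 38.19 moles air


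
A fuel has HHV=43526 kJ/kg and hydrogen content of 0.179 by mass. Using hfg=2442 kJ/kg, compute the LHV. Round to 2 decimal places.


LHV = HHV - hfg * 9 * H
Water correction = 2442 * 9 * 0.179 = 3934.062 kJ/kg
LHV = 43526 - 3934.062 = 39591.94 kJ/kg


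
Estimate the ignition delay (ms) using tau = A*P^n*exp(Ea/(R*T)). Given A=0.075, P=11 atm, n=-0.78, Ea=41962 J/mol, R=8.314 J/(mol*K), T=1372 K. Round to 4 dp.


tau = A * P^n * exp(Ea/(R*T))
P^n = 11^(-0.78) = 0.15406845
Ea/(R*T) = 41962/(8.314*1372) = 3.678680
exp(Ea/(R*T)) = 39.594108
tau = 0.075 * 0.15406845 * 39.594108 = 0.4575 ms


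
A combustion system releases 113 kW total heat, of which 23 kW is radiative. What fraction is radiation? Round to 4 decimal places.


f_rad = Q_rad / Q_total
f_rad = 23 / 113 = 0.2035


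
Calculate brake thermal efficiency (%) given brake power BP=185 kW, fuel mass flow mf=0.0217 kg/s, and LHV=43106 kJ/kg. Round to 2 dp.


eta_BTE = (BP / (mf * LHV)) * 100
Denominator = 0.0217 * 43106 = 935.4002 kW
eta_BTE = (185 / 935.4002) * 100 = 19.78%


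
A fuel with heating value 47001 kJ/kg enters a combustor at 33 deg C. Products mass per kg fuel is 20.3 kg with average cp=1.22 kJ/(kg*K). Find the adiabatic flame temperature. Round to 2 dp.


T_ad = T_in + Hc / (m_p * cp)
Denominator = 20.3 * 1.22 = 24.7660
Temperature rise = 47001 / 24.7660 = 1897.80 K
T_ad = 33 + 1897.80 = 1930.80 deg C


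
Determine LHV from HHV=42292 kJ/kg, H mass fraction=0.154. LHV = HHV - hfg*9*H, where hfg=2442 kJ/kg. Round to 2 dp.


LHV = HHV - hfg * 9 * H
Water correction = 2442 * 9 * 0.154 = 3384.612 kJ/kg
LHV = 42292 - 3384.612 = 38907.39 kJ/kg


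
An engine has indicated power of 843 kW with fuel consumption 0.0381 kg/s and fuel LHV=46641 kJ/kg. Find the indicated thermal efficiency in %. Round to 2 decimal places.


eta_ith = (IP / (mf * LHV)) * 100
Denominator = 0.0381 * 46641 = 1777.0221 kW
eta_ith = (843 / 1777.0221) * 100 = 47.44%


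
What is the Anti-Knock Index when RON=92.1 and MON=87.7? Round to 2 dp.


AKI = (RON + MON) / 2
AKI = (92.1 + 87.7) / 2
AKI = 179.8 / 2 = 89.90


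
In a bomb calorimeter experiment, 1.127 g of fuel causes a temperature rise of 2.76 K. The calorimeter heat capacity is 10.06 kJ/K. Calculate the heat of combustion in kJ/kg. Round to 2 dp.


Hc = C_cal * delta_T / m_fuel
Q_released = 10.06 * 2.76 = 27.7656 kJ
m_fuel = 1.127 g = 1.127/1000 kg = 0.001127 kg
Hc = 27.7656 / 0.001127 = 24636.73 kJ/kg


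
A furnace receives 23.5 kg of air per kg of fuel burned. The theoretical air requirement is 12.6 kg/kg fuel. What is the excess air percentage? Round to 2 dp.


Excess air = actual - stoichiometric = 23.5 - 12.6 = 10.90 kg/kg fuel
Excess air % = (excess / stoich) * 100 = (10.90 / 12.6) * 100 = 86.51%


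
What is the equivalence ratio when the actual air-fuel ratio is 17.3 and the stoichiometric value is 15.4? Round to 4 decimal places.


phi = AFR_stoich / AFR_actual
phi = 15.4 / 17.3 = 0.8902


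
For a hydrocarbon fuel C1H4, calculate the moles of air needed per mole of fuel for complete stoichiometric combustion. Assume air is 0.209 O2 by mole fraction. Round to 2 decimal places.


Balanced combustion: C1H4 + 2 O2 -> 1 CO2 + 2 H2O
O2 needed = C + H/4 = 1 + 4/4 = 2.00 moles
Air moles = O2 / 0.209 = 2.00 / 0.209 = 9.57 moles air


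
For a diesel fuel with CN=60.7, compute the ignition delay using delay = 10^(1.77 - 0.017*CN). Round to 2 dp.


delay = 10^(1.77 - 0.017*CN)
Exponent = 1.77 - 0.017*60.7 = 0.7381
delay = 10^0.7381 = 5.47 ms


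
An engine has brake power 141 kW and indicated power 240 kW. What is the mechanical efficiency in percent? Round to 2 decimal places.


eta_mech = (BP / IP) * 100
Ratio = 141 / 240 = 0.5875
eta_mech = 0.5875 * 100 = 58.75%


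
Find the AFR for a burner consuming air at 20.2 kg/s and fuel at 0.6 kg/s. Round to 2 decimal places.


AFR = m_air / m_fuel
AFR = 20.2 / 0.6 = 33.67


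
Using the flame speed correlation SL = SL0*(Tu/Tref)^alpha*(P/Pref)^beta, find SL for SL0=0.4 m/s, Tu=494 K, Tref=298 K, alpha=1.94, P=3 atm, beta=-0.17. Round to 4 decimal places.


SL = SL0 * (Tu/Tref)^alpha * (P/Pref)^beta
T ratio = 494/298 = 1.65771812
(T ratio)^alpha = 1.65771812^1.94 = 2.665942
(P/Pref)^beta = 3^(-0.17) = 0.829639
SL = 0.4 * 2.665942 * 0.829639 = 0.8847 m/s


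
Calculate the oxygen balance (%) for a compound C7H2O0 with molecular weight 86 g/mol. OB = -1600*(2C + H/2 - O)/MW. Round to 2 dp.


OB = -1600 * (2C + H/2 - O) / MW
Inner = 2*7 + 2/2 - 0 = 15.00
OB = -1600 * 15.00 / 86 = -279.07%


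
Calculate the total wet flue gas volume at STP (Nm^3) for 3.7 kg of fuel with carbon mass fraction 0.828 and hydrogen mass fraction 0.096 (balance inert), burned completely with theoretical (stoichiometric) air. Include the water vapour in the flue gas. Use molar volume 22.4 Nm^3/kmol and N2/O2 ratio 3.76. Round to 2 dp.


Per kg fuel: CO2 = (C/12 kmol)*22.4 = (0.828/12)*22.4 = 1.54560 Nm^3
Per kg fuel: H2O = (H/2 kmol)*22.4 = (0.096/2)*22.4 = 1.07520 Nm^3
O2 needed per kg fuel = C/12 + H/4 = 0.828/12 + 0.096/4 = 0.09300000 kmol
Per kg fuel: N2 = O2*3.76*22.4 = 0.09300000*3.76*22.4 = 7.83283 Nm^3
Total per kg = 1.54560 + 1.07520 + 7.83283 = 10.45363 Nm^3
Total = 10.45363 * 3.7 = 38.68 Nm^3


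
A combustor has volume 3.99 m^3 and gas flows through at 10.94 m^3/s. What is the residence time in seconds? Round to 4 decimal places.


tau = V / Q_flow
tau = 3.99 / 10.94 = 0.3647 s


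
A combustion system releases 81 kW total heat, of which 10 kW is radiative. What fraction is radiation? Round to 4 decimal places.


f_rad = Q_rad / Q_total
f_rad = 10 / 81 = 0.1235


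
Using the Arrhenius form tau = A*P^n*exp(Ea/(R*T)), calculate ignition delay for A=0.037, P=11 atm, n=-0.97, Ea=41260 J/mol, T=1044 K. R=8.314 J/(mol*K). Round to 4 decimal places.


tau = A * P^n * exp(Ea/(R*T))
P^n = 11^(-0.97) = 0.09768977
Ea/(R*T) = 41260/(8.314*1044) = 4.753557
exp(Ea/(R*T)) = 115.996148
tau = 0.037 * 0.09768977 * 115.996148 = 0.4193 ms


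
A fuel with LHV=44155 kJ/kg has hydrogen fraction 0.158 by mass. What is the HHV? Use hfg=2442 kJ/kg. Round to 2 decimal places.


HHV = LHV + hfg * 9 * H
Water addition = 2442 * 9 * 0.158 = 3472.524 kJ/kg
HHV = 44155 + 3472.524 = 47627.52 kJ/kg


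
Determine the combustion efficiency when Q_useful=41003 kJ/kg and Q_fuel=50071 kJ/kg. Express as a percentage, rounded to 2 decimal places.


Efficiency = (Q_useful / Q_fuel) * 100
Efficiency = (41003 / 50071) * 100
Efficiency = 0.8189 * 100 = 81.89%


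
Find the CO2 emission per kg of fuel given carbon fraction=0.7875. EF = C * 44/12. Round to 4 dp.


EF = C_frac * (M_CO2 / M_C)
EF = 0.7875 * (44/12)
EF = 0.7875 * 3.666667 = 2.8875 kg_CO2/kg_fuel


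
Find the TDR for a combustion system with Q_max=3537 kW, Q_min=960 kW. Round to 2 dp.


TDR = Q_max / Q_min
TDR = 3537 / 960 = 3.68


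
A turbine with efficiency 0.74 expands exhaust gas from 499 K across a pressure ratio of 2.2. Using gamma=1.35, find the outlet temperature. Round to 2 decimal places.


T_out = T_in * (1 - eta * (1 - PR^(-(gamma-1)/gamma)))
Exponent = -(1.35-1)/1.35 = -0.25925926
PR^exp = 2.2^(-0.25925926) = 0.81512413
Factor = 1 - 0.74*(1 - 0.81512413) = 0.86319186
T_out = 499 * 0.86319186 = 430.73 K


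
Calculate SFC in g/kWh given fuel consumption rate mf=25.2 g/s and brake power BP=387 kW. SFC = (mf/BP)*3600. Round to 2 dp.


SFC = (mf / BP) * 3600
Rate = 25.2 / 387 = 0.065116 g/(s*kW)
SFC = 0.065116 * 3600 = 234.42 g/kWh


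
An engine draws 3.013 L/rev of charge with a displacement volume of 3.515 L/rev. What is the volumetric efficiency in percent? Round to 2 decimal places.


eta_v = (V_actual / V_disp) * 100
Ratio = 3.013 / 3.515 = 0.8572
eta_v = 0.8572 * 100 = 85.72%


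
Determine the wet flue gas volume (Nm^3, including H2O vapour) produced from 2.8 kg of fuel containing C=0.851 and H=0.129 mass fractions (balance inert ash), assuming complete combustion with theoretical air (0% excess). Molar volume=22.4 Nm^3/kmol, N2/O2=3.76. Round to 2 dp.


Per kg fuel: CO2 = (C/12 kmol)*22.4 = (0.851/12)*22.4 = 1.58853 Nm^3
Per kg fuel: H2O = (H/2 kmol)*22.4 = (0.129/2)*22.4 = 1.44480 Nm^3
O2 needed per kg fuel = C/12 + H/4 = 0.851/12 + 0.129/4 = 0.10316667 kmol
Per kg fuel: N2 = O2*3.76*22.4 = 0.10316667*3.76*22.4 = 8.68911 Nm^3
Total per kg = 1.58853 + 1.44480 + 8.68911 = 11.72244 Nm^3
Total = 11.72244 * 2.8 = 32.82 Nm^3


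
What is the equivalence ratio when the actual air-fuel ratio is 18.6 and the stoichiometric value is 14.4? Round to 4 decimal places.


phi = AFR_stoich / AFR_actual
phi = 14.4 / 18.6 = 0.7742


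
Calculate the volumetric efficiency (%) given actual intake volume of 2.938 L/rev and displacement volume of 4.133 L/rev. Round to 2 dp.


eta_v = (V_actual / V_disp) * 100
Ratio = 2.938 / 4.133 = 0.7109
eta_v = 0.7109 * 100 = 71.09%


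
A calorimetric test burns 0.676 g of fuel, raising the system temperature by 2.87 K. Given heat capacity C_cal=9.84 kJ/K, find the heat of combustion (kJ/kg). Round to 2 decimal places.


Hc = C_cal * delta_T / m_fuel
Q_released = 9.84 * 2.87 = 28.2408 kJ
m_fuel = 0.676 g = 0.676/1000 kg = 0.000676 kg
Hc = 28.2408 / 0.000676 = 41776.33 kJ/kg


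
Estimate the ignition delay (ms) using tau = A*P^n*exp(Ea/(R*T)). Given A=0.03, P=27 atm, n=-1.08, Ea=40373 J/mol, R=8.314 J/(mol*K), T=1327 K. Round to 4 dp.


tau = A * P^n * exp(Ea/(R*T))
P^n = 27^(-1.08) = 0.02845294
Ea/(R*T) = 40373/(8.314*1327) = 3.659402
exp(Ea/(R*T)) = 38.838097
tau = 0.03 * 0.02845294 * 38.838097 = 0.0332 ms


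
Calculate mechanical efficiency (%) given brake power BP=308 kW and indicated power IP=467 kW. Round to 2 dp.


eta_mech = (BP / IP) * 100
Ratio = 308 / 467 = 0.6595
eta_mech = 0.6595 * 100 = 65.95%


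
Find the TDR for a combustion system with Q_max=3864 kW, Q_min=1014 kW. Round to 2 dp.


TDR = Q_max / Q_min
TDR = 3864 / 1014 = 3.81


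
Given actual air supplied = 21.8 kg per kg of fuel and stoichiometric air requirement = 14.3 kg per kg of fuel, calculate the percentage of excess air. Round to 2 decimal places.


Excess air = actual - stoichiometric = 21.8 - 14.3 = 7.50 kg/kg fuel
Excess air % = (excess / stoich) * 100 = (7.50 / 14.3) * 100 = 52.45%


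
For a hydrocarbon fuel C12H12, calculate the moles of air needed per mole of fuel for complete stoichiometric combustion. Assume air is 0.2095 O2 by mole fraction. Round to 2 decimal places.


Balanced combustion: C12H12 + 15 O2 -> 12 CO2 + 6 H2O
O2 needed = C + H/4 = 12 + 12/4 = 15.00 moles
Air moles = O2 / 0.2095 = 15.00 / 0.2095 = 71.60 moles air


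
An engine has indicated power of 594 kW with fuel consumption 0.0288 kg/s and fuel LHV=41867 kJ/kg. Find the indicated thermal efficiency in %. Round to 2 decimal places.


eta_ith = (IP / (mf * LHV)) * 100
Denominator = 0.0288 * 41867 = 1205.7696 kW
eta_ith = (594 / 1205.7696) * 100 = 49.26%


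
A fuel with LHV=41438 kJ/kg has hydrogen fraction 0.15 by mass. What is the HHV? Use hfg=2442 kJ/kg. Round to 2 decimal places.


HHV = LHV + hfg * 9 * H
Water addition = 2442 * 9 * 0.15 = 3296.700 kJ/kg
HHV = 41438 + 3296.700 = 44734.70 kJ/kg


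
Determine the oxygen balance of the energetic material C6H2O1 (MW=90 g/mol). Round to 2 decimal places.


OB = -1600 * (2C + H/2 - O) / MW
Inner = 2*6 + 2/2 - 1 = 12.00
OB = -1600 * 12.00 / 90 = -213.33%


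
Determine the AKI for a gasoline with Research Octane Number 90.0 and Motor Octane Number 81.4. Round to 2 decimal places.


AKI = (RON + MON) / 2
AKI = (90.0 + 81.4) / 2
AKI = 171.4 / 2 = 85.70


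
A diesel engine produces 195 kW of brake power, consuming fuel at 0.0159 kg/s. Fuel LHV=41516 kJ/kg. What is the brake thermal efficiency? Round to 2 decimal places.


eta_BTE = (BP / (mf * LHV)) * 100
Denominator = 0.0159 * 41516 = 660.1044 kW
eta_BTE = (195 / 660.1044) * 100 = 29.54%


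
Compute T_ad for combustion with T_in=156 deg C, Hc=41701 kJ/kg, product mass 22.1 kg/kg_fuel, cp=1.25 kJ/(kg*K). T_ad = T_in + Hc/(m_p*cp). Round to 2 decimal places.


T_ad = T_in + Hc / (m_p * cp)
Denominator = 22.1 * 1.25 = 27.6250
Temperature rise = 41701 / 27.6250 = 1509.54 K
T_ad = 156 + 1509.54 = 1665.54 deg C


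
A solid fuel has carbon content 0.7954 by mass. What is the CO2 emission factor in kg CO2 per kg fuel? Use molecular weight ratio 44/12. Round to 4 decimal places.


EF = C_frac * (M_CO2 / M_C)
EF = 0.7954 * (44/12)
EF = 0.7954 * 3.666667 = 2.9165 kg_CO2/kg_fuel


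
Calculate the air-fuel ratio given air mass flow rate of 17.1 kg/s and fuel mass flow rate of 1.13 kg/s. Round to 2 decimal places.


AFR = m_air / m_fuel
AFR = 17.1 / 1.13 = 15.13


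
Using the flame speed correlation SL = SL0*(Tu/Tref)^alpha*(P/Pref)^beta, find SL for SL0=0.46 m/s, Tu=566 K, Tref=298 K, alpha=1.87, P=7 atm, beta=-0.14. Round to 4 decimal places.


SL = SL0 * (Tu/Tref)^alpha * (P/Pref)^beta
T ratio = 566/298 = 1.89932886
(T ratio)^alpha = 1.89932886^1.87 = 3.318809
(P/Pref)^beta = 7^(-0.14) = 0.761529
SL = 0.46 * 3.318809 * 0.761529 = 1.1626 m/s


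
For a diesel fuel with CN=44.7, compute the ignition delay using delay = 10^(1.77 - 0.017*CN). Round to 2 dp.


delay = 10^(1.77 - 0.017*CN)
Exponent = 1.77 - 0.017*44.7 = 1.0101
delay = 10^1.0101 = 10.24 ms


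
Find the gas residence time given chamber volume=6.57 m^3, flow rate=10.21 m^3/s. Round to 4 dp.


tau = V / Q_flow
tau = 6.57 / 10.21 = 0.6435 s


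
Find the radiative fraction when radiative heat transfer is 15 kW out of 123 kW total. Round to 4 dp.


f_rad = Q_rad / Q_total
f_rad = 15 / 123 = 0.1220


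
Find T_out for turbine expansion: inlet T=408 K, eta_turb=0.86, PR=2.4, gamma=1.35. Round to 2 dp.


T_out = T_in * (1 - eta * (1 - PR^(-(gamma-1)/gamma)))
Exponent = -(1.35-1)/1.35 = -0.25925926
PR^exp = 2.4^(-0.25925926) = 0.79694200
Factor = 1 - 0.86*(1 - 0.79694200) = 0.82537012
T_out = 408 * 0.82537012 = 336.75 K


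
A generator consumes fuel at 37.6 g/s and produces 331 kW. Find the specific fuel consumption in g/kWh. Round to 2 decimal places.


SFC = (mf / BP) * 3600
Rate = 37.6 / 331 = 0.113595 g/(s*kW)
SFC = 0.113595 * 3600 = 408.94 g/kWh


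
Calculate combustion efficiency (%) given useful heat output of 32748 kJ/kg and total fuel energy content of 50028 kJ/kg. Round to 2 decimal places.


Efficiency = (Q_useful / Q_fuel) * 100
Efficiency = (32748 / 50028) * 100
Efficiency = 0.6546 * 100 = 65.46%


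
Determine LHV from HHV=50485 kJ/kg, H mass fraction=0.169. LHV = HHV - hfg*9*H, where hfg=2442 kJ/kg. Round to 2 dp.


LHV = HHV - hfg * 9 * H
Water correction = 2442 * 9 * 0.169 = 3714.282 kJ/kg
LHV = 50485 - 3714.282 = 46770.72 kJ/kg


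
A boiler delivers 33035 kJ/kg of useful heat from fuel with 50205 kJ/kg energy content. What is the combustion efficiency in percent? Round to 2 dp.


Efficiency = (Q_useful / Q_fuel) * 100
Efficiency = (33035 / 50205) * 100
Efficiency = 0.6580 * 100 = 65.80%


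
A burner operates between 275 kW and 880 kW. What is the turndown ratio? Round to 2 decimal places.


TDR = Q_max / Q_min
TDR = 880 / 275 = 3.20


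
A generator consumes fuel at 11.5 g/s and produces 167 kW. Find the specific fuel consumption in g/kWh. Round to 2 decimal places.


SFC = (mf / BP) * 3600
Rate = 11.5 / 167 = 0.068862 g/(s*kW)
SFC = 0.068862 * 3600 = 247.90 g/kWh


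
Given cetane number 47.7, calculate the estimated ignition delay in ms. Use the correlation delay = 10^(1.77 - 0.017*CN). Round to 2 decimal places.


delay = 10^(1.77 - 0.017*CN)
Exponent = 1.77 - 0.017*47.7 = 0.9591
delay = 10^0.9591 = 9.10 ms


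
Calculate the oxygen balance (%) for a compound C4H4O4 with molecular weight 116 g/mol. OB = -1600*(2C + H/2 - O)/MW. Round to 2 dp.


OB = -1600 * (2C + H/2 - O) / MW
Inner = 2*4 + 4/2 - 4 = 6.00
OB = -1600 * 6.00 / 116 = -82.76%


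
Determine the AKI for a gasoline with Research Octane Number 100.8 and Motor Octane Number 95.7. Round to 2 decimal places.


AKI = (RON + MON) / 2
AKI = (100.8 + 95.7) / 2
AKI = 196.5 / 2 = 98.25


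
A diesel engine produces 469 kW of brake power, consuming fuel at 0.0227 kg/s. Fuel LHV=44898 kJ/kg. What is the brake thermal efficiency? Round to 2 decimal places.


eta_BTE = (BP / (mf * LHV)) * 100
Denominator = 0.0227 * 44898 = 1019.1846 kW
eta_BTE = (469 / 1019.1846) * 100 = 46.02%


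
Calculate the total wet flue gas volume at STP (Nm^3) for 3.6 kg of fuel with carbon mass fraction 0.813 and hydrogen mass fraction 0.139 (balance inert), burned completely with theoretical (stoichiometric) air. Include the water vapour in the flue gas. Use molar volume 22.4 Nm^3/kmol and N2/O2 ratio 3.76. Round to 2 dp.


Per kg fuel: CO2 = (C/12 kmol)*22.4 = (0.813/12)*22.4 = 1.51760 Nm^3
Per kg fuel: H2O = (H/2 kmol)*22.4 = (0.139/2)*22.4 = 1.55680 Nm^3
O2 needed per kg fuel = C/12 + H/4 = 0.813/12 + 0.139/4 = 0.10250000 kmol
Per kg fuel: N2 = O2*3.76*22.4 = 0.10250000*3.76*22.4 = 8.63296 Nm^3
Total per kg = 1.51760 + 1.55680 + 8.63296 = 11.70736 Nm^3
Total = 11.70736 * 3.6 = 42.15 Nm^3


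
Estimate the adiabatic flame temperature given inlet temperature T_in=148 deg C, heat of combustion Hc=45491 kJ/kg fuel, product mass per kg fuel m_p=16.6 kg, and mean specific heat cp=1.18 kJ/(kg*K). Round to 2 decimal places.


T_ad = T_in + Hc / (m_p * cp)
Denominator = 16.6 * 1.18 = 19.5880
Temperature rise = 45491 / 19.5880 = 2322.39 K
T_ad = 148 + 2322.39 = 2470.39 deg C


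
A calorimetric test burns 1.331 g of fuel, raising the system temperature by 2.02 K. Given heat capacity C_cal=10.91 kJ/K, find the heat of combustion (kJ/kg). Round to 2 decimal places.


Hc = C_cal * delta_T / m_fuel
Q_released = 10.91 * 2.02 = 22.0382 kJ
m_fuel = 1.331 g = 1.331/1000 kg = 0.001331 kg
Hc = 22.0382 / 0.001331 = 16557.63 kJ/kg


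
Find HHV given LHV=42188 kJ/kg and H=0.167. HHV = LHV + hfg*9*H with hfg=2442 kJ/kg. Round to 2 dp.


HHV = LHV + hfg * 9 * H
Water addition = 2442 * 9 * 0.167 = 3670.326 kJ/kg
HHV = 42188 + 3670.326 = 45858.33 kJ/kg


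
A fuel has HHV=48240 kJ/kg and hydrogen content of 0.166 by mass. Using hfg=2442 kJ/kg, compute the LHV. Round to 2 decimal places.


LHV = HHV - hfg * 9 * H
Water correction = 2442 * 9 * 0.166 = 3648.348 kJ/kg
LHV = 48240 - 3648.348 = 44591.65 kJ/kg


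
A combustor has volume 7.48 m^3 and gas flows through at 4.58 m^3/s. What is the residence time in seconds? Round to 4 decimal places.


tau = V / Q_flow
tau = 7.48 / 4.58 = 1.6332 s


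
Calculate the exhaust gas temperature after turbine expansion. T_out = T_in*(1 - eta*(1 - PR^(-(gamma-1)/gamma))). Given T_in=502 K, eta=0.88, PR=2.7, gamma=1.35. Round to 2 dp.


T_out = T_in * (1 - eta * (1 - PR^(-(gamma-1)/gamma)))
Exponent = -(1.35-1)/1.35 = -0.25925926
PR^exp = 2.7^(-0.25925926) = 0.77297411
Factor = 1 - 0.88*(1 - 0.77297411) = 0.80021722
T_out = 502 * 0.80021722 = 401.71 K


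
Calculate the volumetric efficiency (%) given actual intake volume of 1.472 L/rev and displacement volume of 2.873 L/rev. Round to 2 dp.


eta_v = (V_actual / V_disp) * 100
Ratio = 1.472 / 2.873 = 0.5124
eta_v = 0.5124 * 100 = 51.24%


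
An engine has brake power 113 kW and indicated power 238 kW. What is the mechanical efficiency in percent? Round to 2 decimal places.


eta_mech = (BP / IP) * 100
Ratio = 113 / 238 = 0.4748
eta_mech = 0.4748 * 100 = 47.48%


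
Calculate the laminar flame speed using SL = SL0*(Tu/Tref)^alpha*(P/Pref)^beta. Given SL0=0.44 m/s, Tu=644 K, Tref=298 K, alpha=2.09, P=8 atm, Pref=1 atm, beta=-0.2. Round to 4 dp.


SL = SL0 * (Tu/Tref)^alpha * (P/Pref)^beta
T ratio = 644/298 = 2.16107383
(T ratio)^alpha = 2.16107383^2.09 = 5.005638
(P/Pref)^beta = 8^(-0.2) = 0.659754
SL = 0.44 * 5.005638 * 0.659754 = 1.4531 m/s


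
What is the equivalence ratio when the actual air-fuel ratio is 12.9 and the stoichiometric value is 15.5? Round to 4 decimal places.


phi = AFR_stoich / AFR_actual
phi = 15.5 / 12.9 = 1.2016


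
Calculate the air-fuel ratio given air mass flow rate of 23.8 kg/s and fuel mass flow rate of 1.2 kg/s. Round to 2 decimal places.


AFR = m_air / m_fuel
AFR = 23.8 / 1.2 = 19.83


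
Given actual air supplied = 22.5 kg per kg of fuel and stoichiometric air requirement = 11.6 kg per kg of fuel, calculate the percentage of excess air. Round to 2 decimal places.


Excess air = actual - stoichiometric = 22.5 - 11.6 = 10.90 kg/kg fuel
Excess air % = (excess / stoich) * 100 = (10.90 / 11.6) * 100 = 93.97%


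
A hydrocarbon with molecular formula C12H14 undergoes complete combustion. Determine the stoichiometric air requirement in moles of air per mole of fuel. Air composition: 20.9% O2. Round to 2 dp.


Balanced combustion: C12H14 + 15.5 O2 -> 12 CO2 + 7 H2O
O2 needed = C + H/4 = 12 + 14/4 = 15.50 moles
Air moles = O2 / 0.209 = 15.50 / 0.209 = 74.16 moles air


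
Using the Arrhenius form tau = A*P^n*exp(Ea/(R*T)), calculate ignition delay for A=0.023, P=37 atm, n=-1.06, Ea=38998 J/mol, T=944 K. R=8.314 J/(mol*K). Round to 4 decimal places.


tau = A * P^n * exp(Ea/(R*T))
P^n = 37^(-1.06) = 0.02176237
Ea/(R*T) = 38998/(8.314*944) = 4.968901
exp(Ea/(R*T)) = 143.868650
tau = 0.023 * 0.02176237 * 143.868650 = 0.0720 ms


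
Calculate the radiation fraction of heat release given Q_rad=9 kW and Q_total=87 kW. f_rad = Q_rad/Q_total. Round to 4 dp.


f_rad = Q_rad / Q_total
f_rad = 9 / 87 = 0.1034


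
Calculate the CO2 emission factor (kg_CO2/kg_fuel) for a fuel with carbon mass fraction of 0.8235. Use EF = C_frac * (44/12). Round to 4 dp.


EF = C_frac * (M_CO2 / M_C)
EF = 0.8235 * (44/12)
EF = 0.8235 * 3.666667 = 3.0195 kg_CO2/kg_fuel


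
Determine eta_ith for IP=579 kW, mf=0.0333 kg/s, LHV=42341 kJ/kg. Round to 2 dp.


eta_ith = (IP / (mf * LHV)) * 100
Denominator = 0.0333 * 42341 = 1409.9553 kW
eta_ith = (579 / 1409.9553) * 100 = 41.07%


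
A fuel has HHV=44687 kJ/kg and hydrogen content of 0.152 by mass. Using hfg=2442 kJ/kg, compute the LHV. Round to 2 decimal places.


LHV = HHV - hfg * 9 * H
Water correction = 2442 * 9 * 0.152 = 3340.656 kJ/kg
LHV = 44687 - 3340.656 = 41346.34 kJ/kg


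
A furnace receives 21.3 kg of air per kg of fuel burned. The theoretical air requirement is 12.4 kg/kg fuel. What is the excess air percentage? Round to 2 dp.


Excess air = actual - stoichiometric = 21.3 - 12.4 = 8.90 kg/kg fuel
Excess air % = (excess / stoich) * 100 = (8.90 / 12.4) * 100 = 71.77%


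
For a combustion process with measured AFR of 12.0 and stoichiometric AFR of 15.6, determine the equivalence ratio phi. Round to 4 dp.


phi = AFR_stoich / AFR_actual
phi = 15.6 / 12.0 = 1.3000


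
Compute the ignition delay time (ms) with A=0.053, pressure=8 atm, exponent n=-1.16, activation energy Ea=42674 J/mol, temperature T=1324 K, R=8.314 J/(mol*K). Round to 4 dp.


tau = A * P^n * exp(Ea/(R*T))
P^n = 8^(-1.16) = 0.08962220
Ea/(R*T) = 42674/(8.314*1324) = 3.876728
exp(Ea/(R*T)) = 48.266037
tau = 0.053 * 0.08962220 * 48.266037 = 0.2293 ms


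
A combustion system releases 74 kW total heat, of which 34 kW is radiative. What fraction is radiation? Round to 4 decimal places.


f_rad = Q_rad / Q_total
f_rad = 34 / 74 = 0.4595


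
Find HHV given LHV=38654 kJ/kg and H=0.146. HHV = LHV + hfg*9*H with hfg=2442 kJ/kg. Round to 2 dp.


HHV = LHV + hfg * 9 * H
Water addition = 2442 * 9 * 0.146 = 3208.788 kJ/kg
HHV = 38654 + 3208.788 = 41862.79 kJ/kg
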